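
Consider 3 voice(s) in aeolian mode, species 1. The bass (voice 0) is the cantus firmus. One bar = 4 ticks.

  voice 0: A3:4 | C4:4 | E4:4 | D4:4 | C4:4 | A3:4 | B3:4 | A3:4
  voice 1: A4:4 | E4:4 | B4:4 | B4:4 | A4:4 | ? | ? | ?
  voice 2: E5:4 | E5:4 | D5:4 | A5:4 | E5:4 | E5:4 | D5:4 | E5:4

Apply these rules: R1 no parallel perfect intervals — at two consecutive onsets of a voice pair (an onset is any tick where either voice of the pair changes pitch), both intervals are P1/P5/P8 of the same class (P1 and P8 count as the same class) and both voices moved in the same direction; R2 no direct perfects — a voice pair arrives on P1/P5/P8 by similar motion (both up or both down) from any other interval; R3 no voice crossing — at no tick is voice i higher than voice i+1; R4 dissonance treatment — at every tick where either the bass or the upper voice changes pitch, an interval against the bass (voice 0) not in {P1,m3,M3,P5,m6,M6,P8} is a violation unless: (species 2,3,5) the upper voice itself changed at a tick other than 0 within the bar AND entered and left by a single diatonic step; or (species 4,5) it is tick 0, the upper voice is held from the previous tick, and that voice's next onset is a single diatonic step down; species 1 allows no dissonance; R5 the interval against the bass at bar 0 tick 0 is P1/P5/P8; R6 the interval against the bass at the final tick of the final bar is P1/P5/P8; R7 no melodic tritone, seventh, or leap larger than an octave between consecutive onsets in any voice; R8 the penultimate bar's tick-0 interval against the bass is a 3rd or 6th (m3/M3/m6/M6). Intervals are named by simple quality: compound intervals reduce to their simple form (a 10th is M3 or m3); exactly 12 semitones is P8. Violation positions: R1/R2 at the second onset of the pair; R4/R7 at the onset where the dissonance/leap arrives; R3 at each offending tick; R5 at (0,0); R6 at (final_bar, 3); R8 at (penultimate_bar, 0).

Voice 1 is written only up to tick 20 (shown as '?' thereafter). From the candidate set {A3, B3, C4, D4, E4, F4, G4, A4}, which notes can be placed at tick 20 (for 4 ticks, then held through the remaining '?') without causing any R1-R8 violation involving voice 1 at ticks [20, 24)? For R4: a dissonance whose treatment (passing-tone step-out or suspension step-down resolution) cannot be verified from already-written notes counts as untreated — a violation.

A3: violates R2
B3: violates R4,R7
C4: legal
D4: violates R4
E4: violates R2
F4: legal
G4: violates R4
A4: legal

{A4, C4, F4}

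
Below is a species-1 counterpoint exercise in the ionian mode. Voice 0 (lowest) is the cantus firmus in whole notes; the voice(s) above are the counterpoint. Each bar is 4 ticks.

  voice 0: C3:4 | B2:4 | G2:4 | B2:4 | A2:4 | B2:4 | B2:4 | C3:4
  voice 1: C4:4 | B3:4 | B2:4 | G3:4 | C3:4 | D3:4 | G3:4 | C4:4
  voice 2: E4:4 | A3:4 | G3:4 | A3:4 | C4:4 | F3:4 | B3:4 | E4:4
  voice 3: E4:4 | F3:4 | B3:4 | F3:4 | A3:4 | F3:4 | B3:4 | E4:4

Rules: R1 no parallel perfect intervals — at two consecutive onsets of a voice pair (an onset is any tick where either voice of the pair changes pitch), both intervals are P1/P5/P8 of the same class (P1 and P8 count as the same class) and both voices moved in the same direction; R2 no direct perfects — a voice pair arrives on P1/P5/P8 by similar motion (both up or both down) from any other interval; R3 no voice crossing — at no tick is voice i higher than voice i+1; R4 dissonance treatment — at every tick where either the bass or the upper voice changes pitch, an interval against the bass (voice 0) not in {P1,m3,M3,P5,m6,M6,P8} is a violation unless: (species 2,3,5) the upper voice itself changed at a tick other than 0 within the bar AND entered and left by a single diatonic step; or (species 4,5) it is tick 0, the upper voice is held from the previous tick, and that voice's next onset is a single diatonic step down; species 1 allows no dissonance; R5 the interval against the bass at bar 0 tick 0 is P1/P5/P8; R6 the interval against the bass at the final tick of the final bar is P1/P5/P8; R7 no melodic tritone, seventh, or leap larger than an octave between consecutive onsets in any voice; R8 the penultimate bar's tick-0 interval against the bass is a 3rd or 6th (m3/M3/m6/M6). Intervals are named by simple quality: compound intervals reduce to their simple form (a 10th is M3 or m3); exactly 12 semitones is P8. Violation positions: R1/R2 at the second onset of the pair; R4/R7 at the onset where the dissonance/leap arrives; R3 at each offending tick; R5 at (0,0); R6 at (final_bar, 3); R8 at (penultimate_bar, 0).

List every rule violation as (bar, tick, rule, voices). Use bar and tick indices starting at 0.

bar 0: v0=C3 v1=C4 v2=E4 v3=E4 downbeat M3
bar 1: v0=B2 v1=B3 v2=A3 v3=F3 downbeat TT
bar 2: v0=G2 v1=B2 v2=G3 v3=B3 downbeat M3
bar 3: v0=B2 v1=G3 v2=A3 v3=F3 downbeat TT
bar 4: v0=A2 v1=C3 v2=C4 v3=A3 downbeat P8
bar 5: v0=B2 v1=D3 v2=F3 v3=F3 downbeat TT
bar 6: v0=B2 v1=G3 v2=B3 v3=B3 downbeat P8
bar 7: v0=C3 v1=C4 v2=E4 v3=E4 downbeat M3
  -> R5 @ bar 0 tick 0 v(0, 2): opens on M3
  -> R5 @ bar 0 tick 0 v(0, 3): opens on M3
  -> R1 @ bar 1 tick 0 v(0, 1): C3/C4 P8 -> B2/B3 P8 similar
  -> R3 @ bar 1 tick 0 v(1, 2): B3 above A3
  -> R3 @ bar 1 tick 0 v(2, 3): A3 above F3
  -> R4 @ bar 1 tick 0 v(0, 2): B2/A3 m7 untreated
  -> R4 @ bar 1 tick 0 v(0, 3): B2/F3 TT untreated
  -> R7 @ bar 1 tick 0 v(3,): E4->F3 leap 11st
  -> R3 @ bar 1 tick 1 v(1, 2): B3 above A3
  -> R3 @ bar 1 tick 1 v(2, 3): A3 above F3
  -> R3 @ bar 1 tick 2 v(1, 2): B3 above A3
  -> R3 @ bar 1 tick 2 v(2, 3): A3 above F3
  -> R3 @ bar 1 tick 3 v(1, 2): B3 above A3
  -> R3 @ bar 1 tick 3 v(2, 3): A3 above F3
  -> R2 @ bar 2 tick 0 v(0, 2): B2/A3 m7 -> G2/G3 P8 similar
  -> R7 @ bar 2 tick 0 v(3,): F3->B3 leap 6st
  -> R3 @ bar 3 tick 0 v(2, 3): A3 above F3
  -> R4 @ bar 3 tick 0 v(0, 2): B2/A3 m7 untreated
  -> R4 @ bar 3 tick 0 v(0, 3): B2/F3 TT untreated
  -> R7 @ bar 3 tick 0 v(3,): B3->F3 leap 6st
  -> R3 @ bar 3 tick 1 v(2, 3): A3 above F3
  -> R3 @ bar 3 tick 2 v(2, 3): A3 above F3
  -> R3 @ bar 3 tick 3 v(2, 3): A3 above F3
  -> R3 @ bar 4 tick 0 v(2, 3): C4 above A3
  -> R3 @ bar 4 tick 1 v(2, 3): C4 above A3
  -> R3 @ bar 4 tick 2 v(2, 3): C4 above A3
  -> R3 @ bar 4 tick 3 v(2, 3): C4 above A3
  -> R2 @ bar 5 tick 0 v(2, 3): C4/A3 m3 -> F3/F3 P1 similar
  -> R4 @ bar 5 tick 0 v(0, 2): B2/F3 TT untreated
  -> R4 @ bar 5 tick 0 v(0, 3): B2/F3 TT untreated
  -> R1 @ bar 6 tick 0 v(2, 3): F3/F3 P1 -> B3/B3 P1 similar
  -> R7 @ bar 6 tick 0 v(2,): F3->B3 leap 6st
  -> R7 @ bar 6 tick 0 v(3,): F3->B3 leap 6st
  -> R8 @ bar 6 tick 0 v(0, 2): penult P8 not 3rd/6th
  -> R8 @ bar 6 tick 0 v(0, 3): penult P8 not 3rd/6th
  -> R1 @ bar 7 tick 0 v(2, 3): B3/B3 P1 -> E4/E4 P1 similar
  -> R2 @ bar 7 tick 0 v(0, 1): B2/G3 m6 -> C3/C4 P8 similar
  -> R6 @ bar 7 tick 3 v(0, 2): closes on M3
  -> R6 @ bar 7 tick 3 v(0, 3): closes on M3

(0, 0, R5, (0, 2))
(0, 0, R5, (0, 3))
(1, 0, R1, (0, 1))
(1, 0, R3, (1, 2))
(1, 0, R3, (2, 3))
(1, 0, R4, (0, 2))
(1, 0, R4, (0, 3))
(1, 0, R7, (3,))
(1, 1, R3, (1, 2))
(1, 1, R3, (2, 3))
(1, 2, R3, (1, 2))
(1, 2, R3, (2, 3))
(1, 3, R3, (1, 2))
(1, 3, R3, (2, 3))
(2, 0, R2, (0, 2))
(2, 0, R7, (3,))
(3, 0, R3, (2, 3))
(3, 0, R4, (0, 2))
(3, 0, R4, (0, 3))
(3, 0, R7, (3,))
(3, 1, R3, (2, 3))
(3, 2, R3, (2, 3))
(3, 3, R3, (2, 3))
(4, 0, R3, (2, 3))
(4, 1, R3, (2, 3))
(4, 2, R3, (2, 3))
(4, 3, R3, (2, 3))
(5, 0, R2, (2, 3))
(5, 0, R4, (0, 2))
(5, 0, R4, (0, 3))
(6, 0, R1, (2, 3))
(6, 0, R7, (2,))
(6, 0, R7, (3,))
(6, 0, R8, (0, 2))
(6, 0, R8, (0, 3))
(7, 0, R1, (2, 3))
(7, 0, R2, (0, 1))
(7, 3, R6, (0, 2))
(7, 3, R6, (0, 3))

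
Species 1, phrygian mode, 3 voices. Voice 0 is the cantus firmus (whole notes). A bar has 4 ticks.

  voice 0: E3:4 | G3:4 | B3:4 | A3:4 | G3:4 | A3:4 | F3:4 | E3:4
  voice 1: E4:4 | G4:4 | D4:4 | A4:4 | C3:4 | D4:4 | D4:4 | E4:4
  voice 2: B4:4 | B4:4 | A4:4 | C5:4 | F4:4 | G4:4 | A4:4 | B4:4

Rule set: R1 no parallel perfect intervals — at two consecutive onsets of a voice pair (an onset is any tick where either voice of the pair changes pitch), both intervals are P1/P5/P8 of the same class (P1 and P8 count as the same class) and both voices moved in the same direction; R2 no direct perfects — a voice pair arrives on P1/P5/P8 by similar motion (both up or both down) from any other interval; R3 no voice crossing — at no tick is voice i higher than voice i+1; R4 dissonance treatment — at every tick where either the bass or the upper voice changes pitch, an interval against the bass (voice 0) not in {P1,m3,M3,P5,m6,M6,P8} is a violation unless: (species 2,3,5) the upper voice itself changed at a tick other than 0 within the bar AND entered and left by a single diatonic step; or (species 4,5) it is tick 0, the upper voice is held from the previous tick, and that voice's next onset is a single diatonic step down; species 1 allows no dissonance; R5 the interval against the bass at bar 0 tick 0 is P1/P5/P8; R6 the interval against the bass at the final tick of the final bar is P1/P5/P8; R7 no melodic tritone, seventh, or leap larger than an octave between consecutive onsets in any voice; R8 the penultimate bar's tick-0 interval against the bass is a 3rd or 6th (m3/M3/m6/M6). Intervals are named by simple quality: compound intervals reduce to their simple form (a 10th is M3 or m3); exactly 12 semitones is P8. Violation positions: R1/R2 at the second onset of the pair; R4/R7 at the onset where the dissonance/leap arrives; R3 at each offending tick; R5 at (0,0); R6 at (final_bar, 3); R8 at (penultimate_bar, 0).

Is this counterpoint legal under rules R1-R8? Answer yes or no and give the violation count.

bar 0: v0=E3 v1=E4 v2=B4 (P5)
bar 1: v0=G3 v1=G4 v2=B4 (M3)
bar 2: v0=B3 v1=D4 v2=A4 (m7)
bar 3: v0=A3 v1=A4 v2=C5 (m3)
bar 4: v0=G3 v1=C3 v2=F4 (m7)
bar 5: v0=A3 v1=D4 v2=G4 (m7)
bar 6: v0=F3 v1=D4 v2=A4 (M3)
bar 7: v0=E3 v1=E4 v2=B4 (P5)
  R1 @ bar1.0: E3/E4 P8 -> G3/G4 P8 similar
  R2 @ bar2.0: G4/B4 M3 -> D4/A4 P5 similar
  R4 @ bar2.0: B3/A4 m7 untreated
  R2 @ bar4.0: A3/A4 P8 -> G3/C3 P5 similar
  R3 @ bar4.0: G3 above C3
  R4 @ bar4.0: G3/F4 m7 untreated
  R7 @ bar4.0: A4->C3 leap 21st
  R3 @ bar4.1: G3 above C3
  R3 @ bar4.2: G3 above C3
  R3 @ bar4.3: G3 above C3
  R4 @ bar5.0: A3/D4 P4 untreated
  R4 @ bar5.0: A3/G4 m7 untreated
  R7 @ bar5.0: C3->D4 leap 14st
  R1 @ bar7.0: D4/A4 P5 -> E4/B4 P5 similar

No (14 violations)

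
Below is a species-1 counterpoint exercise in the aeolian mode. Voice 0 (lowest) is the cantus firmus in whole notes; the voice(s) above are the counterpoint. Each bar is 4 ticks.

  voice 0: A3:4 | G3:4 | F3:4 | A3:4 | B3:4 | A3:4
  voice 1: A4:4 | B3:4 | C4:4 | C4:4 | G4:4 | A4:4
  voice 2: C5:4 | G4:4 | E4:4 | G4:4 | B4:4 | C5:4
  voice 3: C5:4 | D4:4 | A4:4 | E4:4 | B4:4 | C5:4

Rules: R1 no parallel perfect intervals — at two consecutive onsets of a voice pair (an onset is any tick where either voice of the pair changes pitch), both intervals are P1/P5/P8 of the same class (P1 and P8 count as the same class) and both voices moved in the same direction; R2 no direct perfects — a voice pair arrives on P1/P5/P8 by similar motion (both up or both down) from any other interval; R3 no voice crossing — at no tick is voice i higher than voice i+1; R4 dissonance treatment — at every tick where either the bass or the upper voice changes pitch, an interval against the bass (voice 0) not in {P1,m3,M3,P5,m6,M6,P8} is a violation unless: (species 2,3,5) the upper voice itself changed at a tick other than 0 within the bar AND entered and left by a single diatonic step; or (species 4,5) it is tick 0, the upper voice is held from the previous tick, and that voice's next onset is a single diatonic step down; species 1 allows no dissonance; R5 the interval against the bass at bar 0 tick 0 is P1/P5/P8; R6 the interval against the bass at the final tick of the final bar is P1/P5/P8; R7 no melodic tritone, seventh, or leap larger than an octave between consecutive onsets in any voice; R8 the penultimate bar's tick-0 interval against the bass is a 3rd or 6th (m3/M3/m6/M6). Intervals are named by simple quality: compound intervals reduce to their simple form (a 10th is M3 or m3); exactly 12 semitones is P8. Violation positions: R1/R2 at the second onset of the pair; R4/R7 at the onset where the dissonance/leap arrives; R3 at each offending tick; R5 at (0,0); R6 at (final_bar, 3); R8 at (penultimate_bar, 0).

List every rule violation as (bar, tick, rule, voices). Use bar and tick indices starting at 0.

(0, 0, R5, (0, 2))
(0, 0, R5, (0, 3))
(1, 0, R2, (0, 2))
(1, 0, R2, (0, 3))
(1, 0, R3, (2, 3))
(1, 0, R7, (1,))
(1, 0, R7, (3,))
(1, 1, R3, (2, 3))
(1, 2, R3, (2, 3))
(1, 3, R3, (2, 3))
(2, 0, R4, (0, 2))
(3, 0, R3, (2, 3))
(3, 0, R4, (0, 2))
(3, 1, R3, (2, 3))
(3, 2, R3, (2, 3))
(3, 3, R3, (2, 3))
(4, 0, R2, (0, 2))
(4, 0, R2, (0, 3))
(4, 0, R2, (2, 3))
(4, 0, R8, (0, 2))
(4, 0, R8, (0, 3))
(5, 0, R1, (2, 3))
(5, 3, R6, (0, 2))
(5, 3, R6, (0, 3))

bar 0: v0=A3 v1=A4 v2=C5 v3=C5 downbeat m3
bar 1: v0=G3 v1=B3 v2=G4 v3=D4 downbeat P5
bar 2: v0=F3 v1=C4 v2=E4 v3=A4 downbeat M3
bar 3: v0=A3 v1=C4 v2=G4 v3=E4 downbeat P5
bar 4: v0=B3 v1=G4 v2=B4 v3=B4 downbeat P8
bar 5: v0=A3 v1=A4 v2=C5 v3=C5 downbeat m3
  -> R5 @ bar 0 tick 0 v(0, 2): opens on m3
  -> R5 @ bar 0 tick 0 v(0, 3): opens on m3
  -> R2 @ bar 1 tick 0 v(0, 2): A3/C5 m3 -> G3/G4 P8 similar
  -> R2 @ bar 1 tick 0 v(0, 3): A3/C5 m3 -> G3/D4 P5 similar
  -> R3 @ bar 1 tick 0 v(2, 3): G4 above D4
  -> R7 @ bar 1 tick 0 v(1,): A4->B3 leap 10st
  -> R7 @ bar 1 tick 0 v(3,): C5->D4 leap 10st
  -> R3 @ bar 1 tick 1 v(2, 3): G4 above D4
  -> R3 @ bar 1 tick 2 v(2, 3): G4 above D4
  -> R3 @ bar 1 tick 3 v(2, 3): G4 above D4
  -> R4 @ bar 2 tick 0 v(0, 2): F3/E4 M7 untreated
  -> R3 @ bar 3 tick 0 v(2, 3): G4 above E4
  -> R4 @ bar 3 tick 0 v(0, 2): A3/G4 m7 untreated
  -> R3 @ bar 3 tick 1 v(2, 3): G4 above E4
  -> R3 @ bar 3 tick 2 v(2, 3): G4 above E4
  -> R3 @ bar 3 tick 3 v(2, 3): G4 above E4
  -> R2 @ bar 4 tick 0 v(0, 2): A3/G4 m7 -> B3/B4 P8 similar
  -> R2 @ bar 4 tick 0 v(0, 3): A3/E4 P5 -> B3/B4 P8 similar
  -> R2 @ bar 4 tick 0 v(2, 3): G4/E4 m3 -> B4/B4 P1 similar
  -> R8 @ bar 4 tick 0 v(0, 2): penult P8 not 3rd/6th
  -> R8 @ bar 4 tick 0 v(0, 3): penult P8 not 3rd/6th
  -> R1 @ bar 5 tick 0 v(2, 3): B4/B4 P1 -> C5/C5 P1 similar
  -> R6 @ bar 5 tick 3 v(0, 2): closes on m3
  -> R6 @ bar 5 tick 3 v(0, 3): closes on m3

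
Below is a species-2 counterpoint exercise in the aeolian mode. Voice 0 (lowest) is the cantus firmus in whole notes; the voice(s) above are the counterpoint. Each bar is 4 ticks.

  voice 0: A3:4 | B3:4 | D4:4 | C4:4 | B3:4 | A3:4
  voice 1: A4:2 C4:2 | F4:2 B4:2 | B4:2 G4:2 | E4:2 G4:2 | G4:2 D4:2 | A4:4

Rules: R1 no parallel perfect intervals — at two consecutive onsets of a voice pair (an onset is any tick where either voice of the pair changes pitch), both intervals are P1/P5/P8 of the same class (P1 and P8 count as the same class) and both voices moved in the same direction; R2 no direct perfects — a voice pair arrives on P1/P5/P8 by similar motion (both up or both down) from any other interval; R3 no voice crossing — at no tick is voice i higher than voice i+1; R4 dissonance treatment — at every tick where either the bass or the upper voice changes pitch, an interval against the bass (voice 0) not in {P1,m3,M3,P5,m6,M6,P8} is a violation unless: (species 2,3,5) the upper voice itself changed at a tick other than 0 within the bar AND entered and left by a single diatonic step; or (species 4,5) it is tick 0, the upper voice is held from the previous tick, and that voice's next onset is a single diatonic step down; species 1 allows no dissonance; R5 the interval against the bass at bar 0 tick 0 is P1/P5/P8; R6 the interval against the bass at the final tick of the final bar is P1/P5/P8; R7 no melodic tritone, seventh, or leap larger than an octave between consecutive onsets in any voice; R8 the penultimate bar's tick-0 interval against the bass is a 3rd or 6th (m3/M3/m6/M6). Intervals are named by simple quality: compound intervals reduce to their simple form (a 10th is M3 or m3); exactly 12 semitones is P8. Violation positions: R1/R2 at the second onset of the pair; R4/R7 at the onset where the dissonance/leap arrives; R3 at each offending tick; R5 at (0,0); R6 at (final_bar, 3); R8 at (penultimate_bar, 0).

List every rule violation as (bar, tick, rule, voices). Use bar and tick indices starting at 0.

(1, 0, R4, (0, 1))
(1, 2, R7, (1,))
(2, 2, R4, (0, 1))

bar 0: v0=A3 v1=A4 downbeat P8
bar 1: v0=B3 v1=F4 downbeat TT
bar 2: v0=D4 v1=B4 downbeat M6
bar 3: v0=C4 v1=E4 downbeat M3
bar 4: v0=B3 v1=G4 downbeat m6
bar 5: v0=A3 v1=A4 downbeat P8
  -> R4 @ bar 1 tick 0 v(0, 1): B3/F4 TT untreated
  -> R7 @ bar 1 tick 2 v(1,): F4->B4 leap 6st
  -> R4 @ bar 2 tick 2 v(0, 1): D4/G4 P4 untreated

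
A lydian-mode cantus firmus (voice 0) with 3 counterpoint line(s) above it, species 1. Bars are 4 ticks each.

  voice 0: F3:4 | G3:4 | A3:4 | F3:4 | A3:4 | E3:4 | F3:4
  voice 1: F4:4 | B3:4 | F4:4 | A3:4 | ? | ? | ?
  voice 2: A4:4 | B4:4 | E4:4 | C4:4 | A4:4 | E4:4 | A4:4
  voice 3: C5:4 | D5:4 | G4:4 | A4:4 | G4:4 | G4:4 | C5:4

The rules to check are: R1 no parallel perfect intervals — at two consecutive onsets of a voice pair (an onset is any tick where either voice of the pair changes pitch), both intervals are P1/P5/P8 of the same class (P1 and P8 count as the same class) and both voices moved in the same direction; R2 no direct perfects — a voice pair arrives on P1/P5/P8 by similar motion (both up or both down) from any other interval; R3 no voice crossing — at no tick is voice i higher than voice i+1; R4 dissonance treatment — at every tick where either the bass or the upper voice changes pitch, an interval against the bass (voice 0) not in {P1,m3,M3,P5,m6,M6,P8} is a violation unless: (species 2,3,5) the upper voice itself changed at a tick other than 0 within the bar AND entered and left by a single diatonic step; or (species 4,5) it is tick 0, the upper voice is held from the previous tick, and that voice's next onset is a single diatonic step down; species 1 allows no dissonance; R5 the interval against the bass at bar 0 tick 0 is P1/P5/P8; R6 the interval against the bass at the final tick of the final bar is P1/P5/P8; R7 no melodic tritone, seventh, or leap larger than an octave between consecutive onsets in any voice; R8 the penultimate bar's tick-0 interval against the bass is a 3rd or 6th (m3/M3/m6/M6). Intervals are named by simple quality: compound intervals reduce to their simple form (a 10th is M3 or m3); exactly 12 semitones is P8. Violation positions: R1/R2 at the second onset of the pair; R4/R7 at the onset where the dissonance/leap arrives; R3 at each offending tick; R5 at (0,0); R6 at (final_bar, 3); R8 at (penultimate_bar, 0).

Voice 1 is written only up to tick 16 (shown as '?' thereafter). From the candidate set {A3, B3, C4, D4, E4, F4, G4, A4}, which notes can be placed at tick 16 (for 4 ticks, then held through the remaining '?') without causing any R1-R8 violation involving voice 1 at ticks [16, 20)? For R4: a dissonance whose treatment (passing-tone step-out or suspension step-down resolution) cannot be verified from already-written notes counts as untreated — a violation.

{A3, C4, F4}

A3: legal
B3: violates R4
C4: legal
D4: violates R2,R4
E4: violates R2
F4: legal
G4: violates R4,R7
A4: violates R2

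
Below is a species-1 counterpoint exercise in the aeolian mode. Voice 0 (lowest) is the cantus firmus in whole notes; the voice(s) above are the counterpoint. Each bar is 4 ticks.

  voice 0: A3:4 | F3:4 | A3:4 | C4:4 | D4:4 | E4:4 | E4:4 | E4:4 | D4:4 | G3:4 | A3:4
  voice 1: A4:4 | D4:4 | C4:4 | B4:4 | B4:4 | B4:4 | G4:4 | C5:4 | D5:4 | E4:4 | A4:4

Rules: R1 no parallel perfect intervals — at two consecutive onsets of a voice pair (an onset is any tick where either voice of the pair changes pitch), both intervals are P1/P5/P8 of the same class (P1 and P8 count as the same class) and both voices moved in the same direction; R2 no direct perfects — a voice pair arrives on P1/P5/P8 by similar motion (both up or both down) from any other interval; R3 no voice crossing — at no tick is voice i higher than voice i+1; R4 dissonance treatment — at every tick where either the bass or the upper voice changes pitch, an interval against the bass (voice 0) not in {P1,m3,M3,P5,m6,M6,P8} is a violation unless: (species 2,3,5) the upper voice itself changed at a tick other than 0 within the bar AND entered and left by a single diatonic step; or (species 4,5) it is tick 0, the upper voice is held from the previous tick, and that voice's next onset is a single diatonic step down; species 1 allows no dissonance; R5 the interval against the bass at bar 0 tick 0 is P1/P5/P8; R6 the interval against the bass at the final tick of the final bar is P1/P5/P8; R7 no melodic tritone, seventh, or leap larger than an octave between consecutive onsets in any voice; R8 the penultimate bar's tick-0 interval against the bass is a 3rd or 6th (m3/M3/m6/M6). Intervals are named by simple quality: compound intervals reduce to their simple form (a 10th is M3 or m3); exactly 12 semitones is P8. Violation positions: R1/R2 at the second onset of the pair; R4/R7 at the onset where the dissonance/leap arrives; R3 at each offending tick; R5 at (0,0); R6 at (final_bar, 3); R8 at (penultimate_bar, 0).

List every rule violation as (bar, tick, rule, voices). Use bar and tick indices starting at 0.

(3, 0, R4, (0, 1))
(3, 0, R7, (1,))
(9, 0, R7, (1,))
(10, 0, R2, (0, 1))

bar 0: v0=A3 v1=A4 downbeat P8
bar 1: v0=F3 v1=D4 downbeat M6
bar 2: v0=A3 v1=C4 downbeat m3
bar 3: v0=C4 v1=B4 downbeat M7
bar 4: v0=D4 v1=B4 downbeat M6
bar 5: v0=E4 v1=B4 downbeat P5
bar 6: v0=E4 v1=G4 downbeat m3
bar 7: v0=E4 v1=C5 downbeat m6
bar 8: v0=D4 v1=D5 downbeat P8
bar 9: v0=G3 v1=E4 downbeat M6
bar 10: v0=A3 v1=A4 downbeat P8
  -> R4 @ bar 3 tick 0 v(0, 1): C4/B4 M7 untreated
  -> R7 @ bar 3 tick 0 v(1,): C4->B4 leap 11st
  -> R7 @ bar 9 tick 0 v(1,): D5->E4 leap 10st
  -> R2 @ bar 10 tick 0 v(0, 1): G3/E4 M6 -> A3/A4 P8 similar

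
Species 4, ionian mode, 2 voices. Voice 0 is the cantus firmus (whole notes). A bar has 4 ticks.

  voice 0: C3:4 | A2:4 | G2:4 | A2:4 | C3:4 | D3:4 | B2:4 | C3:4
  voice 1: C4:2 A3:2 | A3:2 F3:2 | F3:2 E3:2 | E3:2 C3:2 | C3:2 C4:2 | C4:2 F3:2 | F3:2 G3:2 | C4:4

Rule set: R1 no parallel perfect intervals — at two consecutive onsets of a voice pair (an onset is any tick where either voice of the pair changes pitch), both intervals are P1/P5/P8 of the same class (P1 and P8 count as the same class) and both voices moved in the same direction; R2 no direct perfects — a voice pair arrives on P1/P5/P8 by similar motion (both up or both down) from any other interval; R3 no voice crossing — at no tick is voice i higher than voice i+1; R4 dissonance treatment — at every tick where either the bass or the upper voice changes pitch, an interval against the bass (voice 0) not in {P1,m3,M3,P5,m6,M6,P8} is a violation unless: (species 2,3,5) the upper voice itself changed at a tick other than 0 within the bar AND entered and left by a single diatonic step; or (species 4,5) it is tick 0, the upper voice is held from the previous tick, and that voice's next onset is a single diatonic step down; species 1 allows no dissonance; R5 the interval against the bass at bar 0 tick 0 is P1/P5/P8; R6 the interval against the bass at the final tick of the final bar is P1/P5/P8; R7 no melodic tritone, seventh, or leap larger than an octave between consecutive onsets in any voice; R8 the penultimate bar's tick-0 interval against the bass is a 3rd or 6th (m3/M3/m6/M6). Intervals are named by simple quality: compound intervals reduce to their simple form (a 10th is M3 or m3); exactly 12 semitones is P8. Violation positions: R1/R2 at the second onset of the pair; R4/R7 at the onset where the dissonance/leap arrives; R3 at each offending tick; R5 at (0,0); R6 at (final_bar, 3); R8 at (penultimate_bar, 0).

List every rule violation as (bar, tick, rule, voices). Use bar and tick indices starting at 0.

(5, 0, R4, (0, 1))
(6, 0, R4, (0, 1))
(6, 0, R8, (0, 1))
(7, 0, R2, (0, 1))

bar 0: v0=C3 v1=C4 downbeat P8
bar 1: v0=A2 v1=A3 downbeat P8
bar 2: v0=G2 v1=F3 downbeat m7
bar 3: v0=A2 v1=E3 downbeat P5
bar 4: v0=C3 v1=C3 downbeat P1
bar 5: v0=D3 v1=C4 downbeat m7
bar 6: v0=B2 v1=F3 downbeat TT
bar 7: v0=C3 v1=C4 downbeat P8
  -> R4 @ bar 5 tick 0 v(0, 1): D3/C4 m7 untreated
  -> R4 @ bar 6 tick 0 v(0, 1): B2/F3 TT untreated
  -> R8 @ bar 6 tick 0 v(0, 1): penult TT not 3rd/6th
  -> R2 @ bar 7 tick 0 v(0, 1): B2/G3 m6 -> C3/C4 P8 similar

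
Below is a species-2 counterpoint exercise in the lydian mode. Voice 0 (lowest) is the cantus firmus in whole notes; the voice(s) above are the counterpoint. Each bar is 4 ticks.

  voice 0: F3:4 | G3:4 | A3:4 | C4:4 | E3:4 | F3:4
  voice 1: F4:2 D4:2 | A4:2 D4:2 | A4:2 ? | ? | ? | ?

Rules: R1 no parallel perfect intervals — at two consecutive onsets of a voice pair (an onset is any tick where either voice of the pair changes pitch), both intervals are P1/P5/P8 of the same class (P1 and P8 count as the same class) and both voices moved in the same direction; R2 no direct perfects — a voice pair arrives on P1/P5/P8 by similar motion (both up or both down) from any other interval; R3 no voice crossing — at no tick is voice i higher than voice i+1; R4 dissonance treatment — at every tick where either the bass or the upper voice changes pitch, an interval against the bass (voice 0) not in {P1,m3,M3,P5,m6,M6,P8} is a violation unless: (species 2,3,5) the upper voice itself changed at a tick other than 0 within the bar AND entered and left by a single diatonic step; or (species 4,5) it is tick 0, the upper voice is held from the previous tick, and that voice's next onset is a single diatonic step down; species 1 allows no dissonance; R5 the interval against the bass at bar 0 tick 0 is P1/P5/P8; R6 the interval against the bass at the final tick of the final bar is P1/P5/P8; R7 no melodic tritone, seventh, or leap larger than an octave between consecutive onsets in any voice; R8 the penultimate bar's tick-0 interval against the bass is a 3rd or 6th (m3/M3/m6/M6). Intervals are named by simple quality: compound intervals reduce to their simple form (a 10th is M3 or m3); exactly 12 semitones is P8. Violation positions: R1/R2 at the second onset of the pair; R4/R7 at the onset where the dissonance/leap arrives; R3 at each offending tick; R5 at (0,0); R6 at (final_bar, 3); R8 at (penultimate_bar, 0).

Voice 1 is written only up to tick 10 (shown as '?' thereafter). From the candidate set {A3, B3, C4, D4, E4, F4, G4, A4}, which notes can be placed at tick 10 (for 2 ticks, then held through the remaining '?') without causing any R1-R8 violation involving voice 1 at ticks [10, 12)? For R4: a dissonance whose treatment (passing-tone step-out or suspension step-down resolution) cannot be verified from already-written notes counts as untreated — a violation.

A3: legal
B3: violates R4,R7
C4: legal
D4: violates R4
E4: legal
F4: legal
G4: violates R4
A4: legal

{A3, A4, C4, E4, F4}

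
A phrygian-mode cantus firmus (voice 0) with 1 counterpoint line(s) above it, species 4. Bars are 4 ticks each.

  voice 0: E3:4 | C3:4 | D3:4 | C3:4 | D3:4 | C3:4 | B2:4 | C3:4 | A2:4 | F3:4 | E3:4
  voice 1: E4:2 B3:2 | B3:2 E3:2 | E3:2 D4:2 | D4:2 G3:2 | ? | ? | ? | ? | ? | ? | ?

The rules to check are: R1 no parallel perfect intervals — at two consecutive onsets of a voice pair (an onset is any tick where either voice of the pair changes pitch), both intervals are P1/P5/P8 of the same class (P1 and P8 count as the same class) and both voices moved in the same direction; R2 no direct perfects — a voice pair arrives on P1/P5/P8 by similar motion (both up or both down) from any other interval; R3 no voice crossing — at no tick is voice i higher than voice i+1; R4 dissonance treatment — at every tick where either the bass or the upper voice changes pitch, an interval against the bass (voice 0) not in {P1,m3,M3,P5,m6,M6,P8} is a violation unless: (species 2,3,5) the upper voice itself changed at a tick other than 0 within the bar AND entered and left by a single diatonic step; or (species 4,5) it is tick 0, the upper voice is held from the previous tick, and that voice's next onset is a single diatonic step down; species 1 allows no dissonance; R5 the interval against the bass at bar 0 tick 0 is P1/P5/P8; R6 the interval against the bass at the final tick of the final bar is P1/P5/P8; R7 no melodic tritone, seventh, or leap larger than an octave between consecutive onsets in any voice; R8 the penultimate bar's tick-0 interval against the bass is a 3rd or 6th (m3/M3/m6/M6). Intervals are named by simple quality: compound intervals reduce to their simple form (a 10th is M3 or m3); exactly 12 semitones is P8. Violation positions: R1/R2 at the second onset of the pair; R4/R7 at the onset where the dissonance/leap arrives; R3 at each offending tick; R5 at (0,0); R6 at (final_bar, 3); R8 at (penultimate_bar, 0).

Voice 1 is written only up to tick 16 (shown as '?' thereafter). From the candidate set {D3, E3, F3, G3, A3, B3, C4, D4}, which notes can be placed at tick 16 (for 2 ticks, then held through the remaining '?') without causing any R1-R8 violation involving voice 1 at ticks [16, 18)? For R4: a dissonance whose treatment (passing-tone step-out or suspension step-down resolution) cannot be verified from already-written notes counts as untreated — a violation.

{B3, D3, F3}

D3: legal
E3: violates R4
F3: legal
G3: violates R4
A3: violates R1
B3: legal
C4: violates R4
D4: violates R2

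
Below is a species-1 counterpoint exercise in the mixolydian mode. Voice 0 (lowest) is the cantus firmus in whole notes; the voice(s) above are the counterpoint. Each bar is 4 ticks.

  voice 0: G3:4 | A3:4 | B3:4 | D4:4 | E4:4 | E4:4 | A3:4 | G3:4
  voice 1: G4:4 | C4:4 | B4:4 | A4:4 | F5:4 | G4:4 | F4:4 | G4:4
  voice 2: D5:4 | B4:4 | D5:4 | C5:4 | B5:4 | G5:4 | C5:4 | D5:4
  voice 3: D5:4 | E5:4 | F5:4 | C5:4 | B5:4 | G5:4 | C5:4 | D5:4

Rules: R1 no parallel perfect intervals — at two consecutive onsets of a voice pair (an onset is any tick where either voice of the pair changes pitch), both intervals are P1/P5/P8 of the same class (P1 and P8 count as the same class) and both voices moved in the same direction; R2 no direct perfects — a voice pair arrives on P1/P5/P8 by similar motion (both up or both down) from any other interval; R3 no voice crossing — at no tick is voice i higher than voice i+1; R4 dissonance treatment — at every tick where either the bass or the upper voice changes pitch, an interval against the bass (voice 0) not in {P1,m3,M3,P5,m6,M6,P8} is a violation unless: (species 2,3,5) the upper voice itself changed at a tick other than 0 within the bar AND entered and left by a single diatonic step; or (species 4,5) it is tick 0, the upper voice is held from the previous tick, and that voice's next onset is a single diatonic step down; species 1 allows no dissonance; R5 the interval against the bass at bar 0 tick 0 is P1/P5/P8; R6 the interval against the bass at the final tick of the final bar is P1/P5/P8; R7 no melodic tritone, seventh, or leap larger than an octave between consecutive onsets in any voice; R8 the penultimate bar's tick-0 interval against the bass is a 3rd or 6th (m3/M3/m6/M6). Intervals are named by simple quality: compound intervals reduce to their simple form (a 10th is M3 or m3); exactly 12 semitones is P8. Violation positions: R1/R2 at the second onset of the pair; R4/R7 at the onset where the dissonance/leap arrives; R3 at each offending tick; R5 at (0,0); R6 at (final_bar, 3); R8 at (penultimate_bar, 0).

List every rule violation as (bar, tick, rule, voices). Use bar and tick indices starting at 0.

bar 0: v0=G3 v1=G4 v2=D5 v3=D5 downbeat P5
bar 1: v0=A3 v1=C4 v2=B4 v3=E5 downbeat P5
bar 2: v0=B3 v1=B4 v2=D5 v3=F5 downbeat TT
bar 3: v0=D4 v1=A4 v2=C5 v3=C5 downbeat m7
bar 4: v0=E4 v1=F5 v2=B5 v3=B5 downbeat P5
bar 5: v0=E4 v1=G4 v2=G5 v3=G5 downbeat m3
bar 6: v0=A3 v1=F4 v2=C5 v3=C5 downbeat m3
bar 7: v0=G3 v1=G4 v2=D5 v3=D5 downbeat P5
  -> R1 @ bar 1 tick 0 v(0, 3): G3/D5 P5 -> A3/E5 P5 similar
  -> R4 @ bar 1 tick 0 v(0, 2): A3/B4 M2 untreated
  -> R2 @ bar 2 tick 0 v(0, 1): A3/C4 m3 -> B3/B4 P8 similar
  -> R4 @ bar 2 tick 0 v(0, 3): B3/F5 TT untreated
  -> R7 @ bar 2 tick 0 v(1,): C4->B4 leap 11st
  -> R2 @ bar 3 tick 0 v(2, 3): D5/F5 m3 -> C5/C5 P1 similar
  -> R4 @ bar 3 tick 0 v(0, 2): D4/C5 m7 untreated
  -> R4 @ bar 3 tick 0 v(0, 3): D4/C5 m7 untreated
  -> R1 @ bar 4 tick 0 v(2, 3): C5/C5 P1 -> B5/B5 P1 similar
  -> R2 @ bar 4 tick 0 v(0, 2): D4/C5 m7 -> E4/B5 P5 similar
  -> R2 @ bar 4 tick 0 v(0, 3): D4/C5 m7 -> E4/B5 P5 similar
  -> R4 @ bar 4 tick 0 v(0, 1): E4/F5 m2 untreated
  -> R7 @ bar 4 tick 0 v(2,): C5->B5 leap 11st
  -> R7 @ bar 4 tick 0 v(3,): C5->B5 leap 11st
  -> R1 @ bar 5 tick 0 v(2, 3): B5/B5 P1 -> G5/G5 P1 similar
  -> R2 @ bar 5 tick 0 v(1, 2): F5/B5 TT -> G4/G5 P8 similar
  -> R2 @ bar 5 tick 0 v(1, 3): F5/B5 TT -> G4/G5 P8 similar
  -> R7 @ bar 5 tick 0 v(1,): F5->G4 leap 10st
  -> R1 @ bar 6 tick 0 v(2, 3): G5/G5 P1 -> C5/C5 P1 similar
  -> R2 @ bar 6 tick 0 v(1, 2): G4/G5 P8 -> F4/C5 P5 similar
  -> R2 @ bar 6 tick 0 v(1, 3): G4/G5 P8 -> F4/C5 P5 similar
  -> R1 @ bar 7 tick 0 v(1, 2): F4/C5 P5 -> G4/D5 P5 similar
  -> R1 @ bar 7 tick 0 v(1, 3): F4/C5 P5 -> G4/D5 P5 similar
  -> R1 @ bar 7 tick 0 v(2, 3): C5/C5 P1 -> D5/D5 P1 similar

(1, 0, R1, (0, 3))
(1, 0, R4, (0, 2))
(2, 0, R2, (0, 1))
(2, 0, R4, (0, 3))
(2, 0, R7, (1,))
(3, 0, R2, (2, 3))
(3, 0, R4, (0, 2))
(3, 0, R4, (0, 3))
(4, 0, R1, (2, 3))
(4, 0, R2, (0, 2))
(4, 0, R2, (0, 3))
(4, 0, R4, (0, 1))
(4, 0, R7, (2,))
(4, 0, R7, (3,))
(5, 0, R1, (2, 3))
(5, 0, R2, (1, 2))
(5, 0, R2, (1, 3))
(5, 0, R7, (1,))
(6, 0, R1, (2, 3))
(6, 0, R2, (1, 2))
(6, 0, R2, (1, 3))
(7, 0, R1, (1, 2))
(7, 0, R1, (1, 3))
(7, 0, R1, (2, 3))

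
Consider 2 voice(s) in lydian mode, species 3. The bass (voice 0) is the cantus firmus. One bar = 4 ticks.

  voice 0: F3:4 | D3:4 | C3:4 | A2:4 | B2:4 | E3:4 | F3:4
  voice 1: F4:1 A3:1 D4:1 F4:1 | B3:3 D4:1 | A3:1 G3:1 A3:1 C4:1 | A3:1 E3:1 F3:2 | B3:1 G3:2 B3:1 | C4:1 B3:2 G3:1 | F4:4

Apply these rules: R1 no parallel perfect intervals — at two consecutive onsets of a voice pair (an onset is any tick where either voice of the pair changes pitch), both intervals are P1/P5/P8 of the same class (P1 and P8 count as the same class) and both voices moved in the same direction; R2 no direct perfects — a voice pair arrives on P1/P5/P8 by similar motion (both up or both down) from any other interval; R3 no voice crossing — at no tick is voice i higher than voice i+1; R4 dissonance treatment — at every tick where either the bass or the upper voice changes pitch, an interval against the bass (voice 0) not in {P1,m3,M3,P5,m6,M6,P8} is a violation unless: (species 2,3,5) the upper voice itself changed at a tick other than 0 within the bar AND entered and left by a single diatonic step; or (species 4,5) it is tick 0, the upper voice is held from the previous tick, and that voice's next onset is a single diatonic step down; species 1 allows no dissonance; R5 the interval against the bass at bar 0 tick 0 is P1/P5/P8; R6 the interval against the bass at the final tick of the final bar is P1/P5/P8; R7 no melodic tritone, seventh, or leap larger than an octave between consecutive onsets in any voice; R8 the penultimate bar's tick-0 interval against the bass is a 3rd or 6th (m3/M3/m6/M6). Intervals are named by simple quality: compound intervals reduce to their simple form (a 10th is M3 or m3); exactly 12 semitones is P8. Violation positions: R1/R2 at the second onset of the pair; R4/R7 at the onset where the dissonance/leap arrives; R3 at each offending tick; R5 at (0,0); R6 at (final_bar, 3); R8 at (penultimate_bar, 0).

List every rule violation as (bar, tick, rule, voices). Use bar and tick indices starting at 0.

bar 0: v0=F3 v1=F4 downbeat P8
bar 1: v0=D3 v1=B3 downbeat M6
bar 2: v0=C3 v1=A3 downbeat M6
bar 3: v0=A2 v1=A3 downbeat P8
bar 4: v0=B2 v1=B3 downbeat P8
bar 5: v0=E3 v1=C4 downbeat m6
bar 6: v0=F3 v1=F4 downbeat P8
  -> R7 @ bar 1 tick 0 v(1,): F4->B3 leap 6st
  -> R1 @ bar 3 tick 0 v(0, 1): C3/C4 P8 -> A2/A3 P8 similar
  -> R2 @ bar 4 tick 0 v(0, 1): A2/F3 m6 -> B2/B3 P8 similar
  -> R7 @ bar 4 tick 0 v(1,): F3->B3 leap 6st
  -> R2 @ bar 6 tick 0 v(0, 1): E3/G3 m3 -> F3/F4 P8 similar
  -> R7 @ bar 6 tick 0 v(1,): G3->F4 leap 10st

(1, 0, R7, (1,))
(3, 0, R1, (0, 1))
(4, 0, R2, (0, 1))
(4, 0, R7, (1,))
(6, 0, R2, (0, 1))
(6, 0, R7, (1,))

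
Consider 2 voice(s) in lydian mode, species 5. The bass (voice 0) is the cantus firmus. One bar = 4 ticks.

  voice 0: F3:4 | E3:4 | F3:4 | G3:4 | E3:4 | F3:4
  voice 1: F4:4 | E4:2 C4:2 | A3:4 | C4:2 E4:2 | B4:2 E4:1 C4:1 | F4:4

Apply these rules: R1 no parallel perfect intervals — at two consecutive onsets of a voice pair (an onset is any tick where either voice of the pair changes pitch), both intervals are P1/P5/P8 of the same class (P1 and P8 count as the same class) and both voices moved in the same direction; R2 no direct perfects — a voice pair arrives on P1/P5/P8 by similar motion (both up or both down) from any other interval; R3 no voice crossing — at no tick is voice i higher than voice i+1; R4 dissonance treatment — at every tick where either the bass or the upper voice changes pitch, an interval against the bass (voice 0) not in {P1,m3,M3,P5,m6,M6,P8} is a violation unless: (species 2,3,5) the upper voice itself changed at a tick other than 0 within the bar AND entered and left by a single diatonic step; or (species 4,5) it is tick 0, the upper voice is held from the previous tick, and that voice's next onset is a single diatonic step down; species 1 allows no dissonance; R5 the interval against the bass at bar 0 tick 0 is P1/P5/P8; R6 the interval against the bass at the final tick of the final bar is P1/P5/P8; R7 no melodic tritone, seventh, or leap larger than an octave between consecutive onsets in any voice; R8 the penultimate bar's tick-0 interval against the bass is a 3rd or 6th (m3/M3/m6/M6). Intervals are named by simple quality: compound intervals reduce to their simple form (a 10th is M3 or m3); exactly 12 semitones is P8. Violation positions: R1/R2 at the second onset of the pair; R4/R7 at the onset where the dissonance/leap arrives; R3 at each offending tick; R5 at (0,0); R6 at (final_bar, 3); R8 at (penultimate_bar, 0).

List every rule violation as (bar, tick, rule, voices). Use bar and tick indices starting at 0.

(1, 0, R1, (0, 1))
(3, 0, R4, (0, 1))
(4, 0, R8, (0, 1))
(5, 0, R2, (0, 1))

bar 0: v0=F3 v1=F4 downbeat P8
bar 1: v0=E3 v1=E4 downbeat P8
bar 2: v0=F3 v1=A3 downbeat M3
bar 3: v0=G3 v1=C4 downbeat P4
bar 4: v0=E3 v1=B4 downbeat P5
bar 5: v0=F3 v1=F4 downbeat P8
  -> R1 @ bar 1 tick 0 v(0, 1): F3/F4 P8 -> E3/E4 P8 similar
  -> R4 @ bar 3 tick 0 v(0, 1): G3/C4 P4 untreated
  -> R8 @ bar 4 tick 0 v(0, 1): penult P5 not 3rd/6th
  -> R2 @ bar 5 tick 0 v(0, 1): E3/C4 m6 -> F3/F4 P8 similar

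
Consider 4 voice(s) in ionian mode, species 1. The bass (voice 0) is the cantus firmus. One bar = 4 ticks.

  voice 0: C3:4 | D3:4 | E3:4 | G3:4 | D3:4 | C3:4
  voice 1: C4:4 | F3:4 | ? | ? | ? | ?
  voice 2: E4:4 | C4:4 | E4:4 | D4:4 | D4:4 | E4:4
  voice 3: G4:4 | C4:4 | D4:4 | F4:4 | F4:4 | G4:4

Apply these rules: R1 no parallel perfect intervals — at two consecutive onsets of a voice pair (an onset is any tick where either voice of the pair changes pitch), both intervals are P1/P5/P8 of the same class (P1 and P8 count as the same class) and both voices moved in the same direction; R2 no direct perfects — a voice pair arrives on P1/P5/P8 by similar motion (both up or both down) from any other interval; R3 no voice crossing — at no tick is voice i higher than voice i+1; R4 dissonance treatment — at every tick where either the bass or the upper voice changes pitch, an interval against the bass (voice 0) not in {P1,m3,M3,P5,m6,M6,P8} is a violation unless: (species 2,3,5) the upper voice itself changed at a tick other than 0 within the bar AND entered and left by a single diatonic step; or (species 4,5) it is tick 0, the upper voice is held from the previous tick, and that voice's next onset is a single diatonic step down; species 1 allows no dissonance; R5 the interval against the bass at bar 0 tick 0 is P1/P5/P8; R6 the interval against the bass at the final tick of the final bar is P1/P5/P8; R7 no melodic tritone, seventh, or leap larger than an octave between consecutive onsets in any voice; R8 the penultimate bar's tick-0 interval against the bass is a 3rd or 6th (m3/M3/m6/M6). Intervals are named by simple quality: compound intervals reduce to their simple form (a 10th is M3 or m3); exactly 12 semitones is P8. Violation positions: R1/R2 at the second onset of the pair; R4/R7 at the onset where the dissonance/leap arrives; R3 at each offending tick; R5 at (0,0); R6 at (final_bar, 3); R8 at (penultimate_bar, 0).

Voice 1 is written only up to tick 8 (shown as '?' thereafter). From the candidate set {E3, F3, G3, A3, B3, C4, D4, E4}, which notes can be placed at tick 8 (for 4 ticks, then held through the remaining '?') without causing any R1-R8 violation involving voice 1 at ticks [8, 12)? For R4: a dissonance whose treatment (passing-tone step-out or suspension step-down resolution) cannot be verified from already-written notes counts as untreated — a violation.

{C4, E3}

E3: legal
F3: violates R4
G3: violates R1
A3: violates R1,R4
B3: violates R2,R7
C4: legal
D4: violates R2,R4
E4: violates R2,R7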